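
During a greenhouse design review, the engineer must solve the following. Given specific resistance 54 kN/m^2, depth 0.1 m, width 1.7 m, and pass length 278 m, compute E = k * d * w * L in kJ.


E = k * d * w * L
  = 54 * 0.1 * 1.7 * 278
  = 2552.04 kJ


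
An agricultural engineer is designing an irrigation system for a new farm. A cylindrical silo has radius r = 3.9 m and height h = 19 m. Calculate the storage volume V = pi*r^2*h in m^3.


V = pi * r^2 * h
  = pi * 3.9^2 * 19
  = pi * 15.21 * 19
  = 907.89 m^3


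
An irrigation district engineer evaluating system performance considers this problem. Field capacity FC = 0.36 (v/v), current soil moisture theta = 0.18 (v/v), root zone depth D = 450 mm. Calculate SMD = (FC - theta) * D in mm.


SMD = (FC - theta) * D
    = (0.36 - 0.18) * 450
    = 0.180 * 450
    = 81 mm


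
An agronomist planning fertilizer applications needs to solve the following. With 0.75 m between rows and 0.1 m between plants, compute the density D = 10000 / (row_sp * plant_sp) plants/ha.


D = 10000 / (row_sp * plant_sp)
  = 10000 / (0.75 * 0.1)
  = 10000 / 0.0750
  = 133333.33 plants/ha


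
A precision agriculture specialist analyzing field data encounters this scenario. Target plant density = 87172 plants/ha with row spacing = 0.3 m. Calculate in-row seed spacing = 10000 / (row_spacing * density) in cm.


spacing = 10000 / (row_sp * density)
        = 10000 / (0.3 * 87172)
        = 10000 / 26151.60
        = 0.38239 m = 38.24 cm


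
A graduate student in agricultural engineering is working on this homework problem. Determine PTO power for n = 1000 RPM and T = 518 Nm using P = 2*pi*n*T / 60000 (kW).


P = 2*pi*n*T / 60000
  = 2*pi * 1000 * 518 / 60000
  = 3254689.99 / 60000
  = 54.24 kW


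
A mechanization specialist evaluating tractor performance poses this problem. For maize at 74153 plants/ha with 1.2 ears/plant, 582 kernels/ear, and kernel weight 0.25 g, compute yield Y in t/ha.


Y = density * ears * kernels * kw
  = 74153 * 1.2 * 582 * 0.25 g/ha
  = 12947113.80 g/ha
  = 12947.11 kg/ha = 12.95 t/ha


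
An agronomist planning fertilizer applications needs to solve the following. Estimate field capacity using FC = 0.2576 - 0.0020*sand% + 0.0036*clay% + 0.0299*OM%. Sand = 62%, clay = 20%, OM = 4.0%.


FC = 0.2576 - 0.0020*62 + 0.0036*20 + 0.0299*4.0
   = 0.2576 - 0.1240 + 0.0720 + 0.1196
   = 0.3252


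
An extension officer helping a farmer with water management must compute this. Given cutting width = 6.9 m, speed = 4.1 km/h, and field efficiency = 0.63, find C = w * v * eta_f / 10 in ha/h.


C = w * v * eta_f / 10
  = 6.9 * 4.1 * 0.63 / 10
  = 17.82 / 10
  = 1.78 ha/h


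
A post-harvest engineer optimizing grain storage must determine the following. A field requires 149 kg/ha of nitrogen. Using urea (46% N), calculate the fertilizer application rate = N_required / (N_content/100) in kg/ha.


Rate = N_required / (N_content / 100)
     = 149 / (46 / 100)
     = 149 / 0.46
     = 323.91 kg/ha


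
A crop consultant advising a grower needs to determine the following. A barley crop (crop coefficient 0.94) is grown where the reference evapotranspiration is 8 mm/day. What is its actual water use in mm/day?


ETc = Kc * ET0
    = 0.94 * 8
    = 7.52 mm/day


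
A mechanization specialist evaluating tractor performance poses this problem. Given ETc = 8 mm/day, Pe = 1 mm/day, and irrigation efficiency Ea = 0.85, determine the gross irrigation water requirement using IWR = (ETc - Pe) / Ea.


IWR = (ETc - Pe) / Ea
    = (8 - 1) / 0.85
    = 7 / 0.85
    = 8.24 mm/day


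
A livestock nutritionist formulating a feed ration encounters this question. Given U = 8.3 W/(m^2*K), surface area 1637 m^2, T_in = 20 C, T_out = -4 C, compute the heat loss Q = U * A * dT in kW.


dT = 20 - (-4) = 24 K
Q = U * A * dT
  = 8.3 * 1637 * 24
  = 326090.40 W = 326.09 kW


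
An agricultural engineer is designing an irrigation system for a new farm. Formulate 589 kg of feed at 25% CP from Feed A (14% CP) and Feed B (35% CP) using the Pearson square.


parts_A = CP_b - target = 35 - 25 = 10
parts_B = target - CP_a = 25 - 14 = 11
total_parts = 10 + 11 = 21
Feed A = 589 * 10 / 21 = 280.48 kg
Feed B = 589 * 11 / 21 = 308.52 kg

280.48 kg


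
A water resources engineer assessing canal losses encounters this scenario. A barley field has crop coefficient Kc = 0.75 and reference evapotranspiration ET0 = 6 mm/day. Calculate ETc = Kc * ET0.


ETc = Kc * ET0
    = 0.75 * 6
    = 4.50 mm/day


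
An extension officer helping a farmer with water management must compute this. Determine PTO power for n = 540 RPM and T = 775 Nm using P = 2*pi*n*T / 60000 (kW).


P = 2*pi*n*T / 60000
  = 2*pi * 540 * 775 / 60000
  = 2629513.05 / 60000
  = 43.83 kW


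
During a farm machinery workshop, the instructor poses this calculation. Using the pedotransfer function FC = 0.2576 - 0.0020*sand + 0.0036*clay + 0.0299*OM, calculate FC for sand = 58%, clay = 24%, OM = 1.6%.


FC = 0.2576 - 0.0020*58 + 0.0036*24 + 0.0299*1.6
   = 0.2576 - 0.1160 + 0.0864 + 0.0478
   = 0.2758


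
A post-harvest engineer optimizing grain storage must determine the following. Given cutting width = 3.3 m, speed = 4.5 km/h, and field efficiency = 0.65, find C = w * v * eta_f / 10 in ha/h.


C = w * v * eta_f / 10
  = 3.3 * 4.5 * 0.65 / 10
  = 9.65 / 10
  = 0.97 ha/h


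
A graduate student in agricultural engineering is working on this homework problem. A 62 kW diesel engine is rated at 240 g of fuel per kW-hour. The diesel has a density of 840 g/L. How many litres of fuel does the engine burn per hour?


FC = P * BSFC / rho_fuel
   = 62 * 240 / 840
   = 14880 / 840
   = 17.71 L/h


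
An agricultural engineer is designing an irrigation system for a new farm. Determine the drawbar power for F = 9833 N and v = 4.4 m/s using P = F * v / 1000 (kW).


P = F * v / 1000
  = 9833 * 4.4 / 1000
  = 43265.20 / 1000
  = 43.27 kW


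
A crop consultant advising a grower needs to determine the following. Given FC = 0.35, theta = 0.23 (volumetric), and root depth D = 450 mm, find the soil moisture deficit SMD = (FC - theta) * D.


SMD = (FC - theta) * D
    = (0.35 - 0.23) * 450
    = 0.120 * 450
    = 54 mm


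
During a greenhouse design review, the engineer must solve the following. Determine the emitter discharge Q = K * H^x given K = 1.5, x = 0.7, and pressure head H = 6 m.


Q = K * H^x
  = 1.5 * 6^0.7
  = 1.5 * 3.5051
  = 5.26 L/h


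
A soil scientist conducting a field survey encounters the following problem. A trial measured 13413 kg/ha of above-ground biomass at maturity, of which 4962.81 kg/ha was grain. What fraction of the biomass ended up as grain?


HI = grain_yield / biomass
   = 4962.81 / 13413
   = 0.37


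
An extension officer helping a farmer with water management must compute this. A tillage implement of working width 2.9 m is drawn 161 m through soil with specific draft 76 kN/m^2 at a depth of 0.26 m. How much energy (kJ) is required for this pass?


E = k * d * w * L
  = 76 * 0.26 * 2.9 * 161
  = 9225.94 kJ


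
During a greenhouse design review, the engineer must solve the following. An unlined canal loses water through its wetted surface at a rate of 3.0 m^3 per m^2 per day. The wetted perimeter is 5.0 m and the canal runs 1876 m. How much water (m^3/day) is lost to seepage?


S = C * P * L
  = 3.0 * 5.0 * 1876
  = 28140 m^3/day


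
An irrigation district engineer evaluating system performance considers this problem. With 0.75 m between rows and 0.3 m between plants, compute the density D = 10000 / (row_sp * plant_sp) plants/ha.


D = 10000 / (row_sp * plant_sp)
  = 10000 / (0.75 * 0.3)
  = 10000 / 0.2250
  = 44444.44 plants/ha


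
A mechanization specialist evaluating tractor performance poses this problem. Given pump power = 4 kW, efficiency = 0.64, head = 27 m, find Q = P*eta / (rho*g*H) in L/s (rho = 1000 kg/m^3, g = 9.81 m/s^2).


Q = (P * 1000 * eta) / (rho * g * H)
  = (4 * 1000 * 0.64) / (1000 * 9.81 * 27)
  = 2560 / 264870
  = 0.00967 m^3/s = 9.67 L/s


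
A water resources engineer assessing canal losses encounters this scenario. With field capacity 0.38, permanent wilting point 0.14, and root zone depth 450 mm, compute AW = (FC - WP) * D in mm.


AW = (FC - WP) * D
   = (0.38 - 0.14) * 450
   = 0.24 * 450
   = 108 mm


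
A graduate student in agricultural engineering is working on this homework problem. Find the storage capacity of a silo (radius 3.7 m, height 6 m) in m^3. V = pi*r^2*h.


V = pi * r^2 * h
  = pi * 3.7^2 * 6
  = pi * 13.69 * 6
  = 258.05 m^3


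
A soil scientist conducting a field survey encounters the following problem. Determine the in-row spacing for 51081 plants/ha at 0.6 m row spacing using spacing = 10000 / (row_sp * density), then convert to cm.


spacing = 10000 / (row_sp * density)
        = 10000 / (0.6 * 51081)
        = 10000 / 30648.60
        = 0.32628 m = 32.63 cm


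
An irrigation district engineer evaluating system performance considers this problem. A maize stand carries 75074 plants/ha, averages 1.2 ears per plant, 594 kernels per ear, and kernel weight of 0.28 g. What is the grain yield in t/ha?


Y = density * ears * kernels * kw
  = 75074 * 1.2 * 594 * 0.28 g/ha
  = 14983569.22 g/ha
  = 14983.57 kg/ha = 14.98 t/ha


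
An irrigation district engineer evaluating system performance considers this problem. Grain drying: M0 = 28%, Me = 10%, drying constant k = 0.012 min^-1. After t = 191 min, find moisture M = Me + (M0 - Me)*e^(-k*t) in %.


M = Me + (M0 - Me) * e^(-k*t)
  = 10 + (28 - 10) * e^(-0.012*191)
  = 10 + 18 * e^(-2.292)
  = 10 + 18 * 0.10106
  = 10 + 1.8192
  = 11.82%


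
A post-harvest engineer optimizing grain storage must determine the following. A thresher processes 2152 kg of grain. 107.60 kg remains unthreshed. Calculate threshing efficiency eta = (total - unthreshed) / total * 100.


eta = (total - unthreshed) / total * 100
    = (2152 - 107.60) / 2152 * 100
    = 2044.40 / 2152 * 100
    = 95%


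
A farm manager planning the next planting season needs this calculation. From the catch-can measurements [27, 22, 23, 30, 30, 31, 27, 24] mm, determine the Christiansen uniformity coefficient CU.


xbar = 214 / 8 = 26.750
sum|xi - xbar| = 22.500
CU = 100 * (1 - 22.500 / (8 * 26.750))
   = 100 * (1 - 0.1051)
   = 89.49%


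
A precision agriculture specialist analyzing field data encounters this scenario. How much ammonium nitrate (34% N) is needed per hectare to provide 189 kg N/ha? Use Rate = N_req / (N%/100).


Rate = N_required / (N_content / 100)
     = 189 / (34 / 100)
     = 189 / 0.34
     = 555.88 kg/ha


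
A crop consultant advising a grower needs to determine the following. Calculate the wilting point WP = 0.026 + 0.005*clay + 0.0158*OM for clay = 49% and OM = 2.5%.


WP = 0.026 + 0.005*49 + 0.0158*2.5
   = 0.026 + 0.2450 + 0.0395
   = 0.3105


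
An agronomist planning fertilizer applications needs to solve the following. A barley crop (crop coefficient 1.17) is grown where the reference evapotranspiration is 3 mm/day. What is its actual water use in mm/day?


ETc = Kc * ET0
    = 1.17 * 3
    = 3.51 mm/day


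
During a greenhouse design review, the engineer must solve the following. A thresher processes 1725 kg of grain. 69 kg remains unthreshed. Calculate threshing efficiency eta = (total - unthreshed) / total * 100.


eta = (total - unthreshed) / total * 100
    = (1725 - 69) / 1725 * 100
    = 1656 / 1725 * 100
    = 96%


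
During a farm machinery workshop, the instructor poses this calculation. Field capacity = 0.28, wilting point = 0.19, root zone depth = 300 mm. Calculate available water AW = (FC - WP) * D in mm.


AW = (FC - WP) * D
   = (0.28 - 0.19) * 300
   = 0.09 * 300
   = 27 mm


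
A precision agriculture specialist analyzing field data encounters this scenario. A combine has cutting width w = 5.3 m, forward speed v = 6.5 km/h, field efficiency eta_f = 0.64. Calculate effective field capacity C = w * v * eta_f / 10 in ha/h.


C = w * v * eta_f / 10
  = 5.3 * 6.5 * 0.64 / 10
  = 22.05 / 10
  = 2.20 ha/h


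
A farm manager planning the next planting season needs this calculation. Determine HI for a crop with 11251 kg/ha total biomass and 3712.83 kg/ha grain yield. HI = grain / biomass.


HI = grain_yield / biomass
   = 3712.83 / 11251
   = 0.33


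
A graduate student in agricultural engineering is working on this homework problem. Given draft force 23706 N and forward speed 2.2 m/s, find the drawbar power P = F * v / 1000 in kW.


P = F * v / 1000
  = 23706 * 2.2 / 1000
  = 52153.20 / 1000
  = 52.15 kW


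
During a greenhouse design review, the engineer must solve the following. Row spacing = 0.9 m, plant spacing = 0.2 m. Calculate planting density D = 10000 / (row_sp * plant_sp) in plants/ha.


D = 10000 / (row_sp * plant_sp)
  = 10000 / (0.9 * 0.2)
  = 10000 / 0.1800
  = 55555.56 plants/ha


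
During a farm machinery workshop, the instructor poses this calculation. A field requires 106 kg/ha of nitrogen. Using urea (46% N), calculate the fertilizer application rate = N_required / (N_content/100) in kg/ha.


Rate = N_required / (N_content / 100)
     = 106 / (46 / 100)
     = 106 / 0.46
     = 230.43 kg/ha


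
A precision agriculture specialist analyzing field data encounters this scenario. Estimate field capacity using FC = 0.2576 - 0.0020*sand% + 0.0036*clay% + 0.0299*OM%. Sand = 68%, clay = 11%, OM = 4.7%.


FC = 0.2576 - 0.0020*68 + 0.0036*11 + 0.0299*4.7
   = 0.2576 - 0.1360 + 0.0396 + 0.1405
   = 0.3017


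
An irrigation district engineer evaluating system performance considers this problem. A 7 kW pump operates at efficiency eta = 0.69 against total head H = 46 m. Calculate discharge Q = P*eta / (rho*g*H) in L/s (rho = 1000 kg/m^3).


Q = (P * 1000 * eta) / (rho * g * H)
  = (7 * 1000 * 0.69) / (1000 * 9.81 * 46)
  = 4830 / 451260
  = 0.01070 m^3/s = 10.70 L/s


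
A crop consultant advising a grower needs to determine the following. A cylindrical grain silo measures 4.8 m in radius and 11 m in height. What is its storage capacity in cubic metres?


V = pi * r^2 * h
  = pi * 4.8^2 * 11
  = pi * 23.04 * 11
  = 796.21 m^3


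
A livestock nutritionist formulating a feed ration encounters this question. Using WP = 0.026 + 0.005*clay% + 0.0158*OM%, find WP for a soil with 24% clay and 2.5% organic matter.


WP = 0.026 + 0.005*24 + 0.0158*2.5
   = 0.026 + 0.1200 + 0.0395
   = 0.1855


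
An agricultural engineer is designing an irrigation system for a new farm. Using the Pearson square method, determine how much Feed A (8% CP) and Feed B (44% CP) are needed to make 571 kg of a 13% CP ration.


parts_A = CP_b - target = 44 - 13 = 31
parts_B = target - CP_a = 13 - 8 = 5
total_parts = 31 + 5 = 36
Feed A = 571 * 31 / 36 = 491.69 kg
Feed B = 571 * 5 / 36 = 79.31 kg

491.69 kg


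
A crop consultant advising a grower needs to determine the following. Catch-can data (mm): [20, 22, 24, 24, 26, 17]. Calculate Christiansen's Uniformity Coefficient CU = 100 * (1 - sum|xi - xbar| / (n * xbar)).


xbar = 133 / 6 = 22.167
sum|xi - xbar| = 15
CU = 100 * (1 - 15 / (6 * 22.167))
   = 100 * (1 - 0.1128)
   = 88.72%


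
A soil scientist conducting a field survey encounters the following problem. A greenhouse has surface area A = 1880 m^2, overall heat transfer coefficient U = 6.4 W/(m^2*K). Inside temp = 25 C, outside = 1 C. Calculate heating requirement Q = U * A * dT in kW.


dT = 25 - (1) = 24 K
Q = U * A * dT
  = 6.4 * 1880 * 24
  = 288768 W = 288.77 kW


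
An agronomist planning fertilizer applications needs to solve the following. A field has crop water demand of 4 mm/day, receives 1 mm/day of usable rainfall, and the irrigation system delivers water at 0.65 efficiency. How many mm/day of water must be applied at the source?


IWR = (ETc - Pe) / Ea
    = (4 - 1) / 0.65
    = 3 / 0.65
    = 4.62 mm/day


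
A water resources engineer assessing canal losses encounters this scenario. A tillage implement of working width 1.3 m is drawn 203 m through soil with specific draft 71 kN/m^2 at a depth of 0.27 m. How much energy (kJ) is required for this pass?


E = k * d * w * L
  = 71 * 0.27 * 1.3 * 203
  = 5058.96 kJ


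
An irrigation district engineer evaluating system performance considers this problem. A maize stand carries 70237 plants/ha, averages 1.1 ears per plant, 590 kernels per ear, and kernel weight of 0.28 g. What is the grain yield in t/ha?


Y = density * ears * kernels * kw
  = 70237 * 1.1 * 590 * 0.28 g/ha
  = 12763467.64 g/ha
  = 12763.47 kg/ha = 12.76 t/ha


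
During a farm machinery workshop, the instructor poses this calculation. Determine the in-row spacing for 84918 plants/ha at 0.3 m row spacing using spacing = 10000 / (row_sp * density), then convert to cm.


spacing = 10000 / (row_sp * density)
        = 10000 / (0.3 * 84918)
        = 10000 / 25475.40
        = 0.39254 m = 39.25 cm


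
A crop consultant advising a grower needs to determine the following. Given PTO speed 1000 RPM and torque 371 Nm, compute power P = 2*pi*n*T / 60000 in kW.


P = 2*pi*n*T / 60000
  = 2*pi * 1000 * 371 / 60000
  = 2331061.75 / 60000
  = 38.85 kW


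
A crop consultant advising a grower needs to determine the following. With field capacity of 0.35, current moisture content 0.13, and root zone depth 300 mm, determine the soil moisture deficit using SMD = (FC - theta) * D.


SMD = (FC - theta) * D
    = (0.35 - 0.13) * 300
    = 0.220 * 300
    = 66 mm


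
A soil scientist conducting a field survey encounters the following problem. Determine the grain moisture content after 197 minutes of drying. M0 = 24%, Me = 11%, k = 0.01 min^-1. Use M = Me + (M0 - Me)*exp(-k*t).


M = Me + (M0 - Me) * e^(-k*t)
  = 11 + (24 - 11) * e^(-0.01*197)
  = 11 + 13 * e^(-1.970)
  = 11 + 13 * 0.13946
  = 11 + 1.8129
  = 12.81%


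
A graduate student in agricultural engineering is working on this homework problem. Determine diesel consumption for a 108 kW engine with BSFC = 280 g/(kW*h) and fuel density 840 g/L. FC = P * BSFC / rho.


FC = P * BSFC / rho_fuel
   = 108 * 280 / 840
   = 30240 / 840
   = 36 L/h


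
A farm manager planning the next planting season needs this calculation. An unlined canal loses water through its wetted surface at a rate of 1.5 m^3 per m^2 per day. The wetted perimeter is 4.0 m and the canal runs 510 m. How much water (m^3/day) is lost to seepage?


S = C * P * L
  = 1.5 * 4.0 * 510
  = 3060 m^3/day


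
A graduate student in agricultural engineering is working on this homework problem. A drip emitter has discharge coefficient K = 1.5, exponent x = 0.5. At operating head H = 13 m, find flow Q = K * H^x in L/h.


Q = K * H^x
  = 1.5 * 13^0.5
  = 1.5 * 3.6056
  = 5.41 L/h


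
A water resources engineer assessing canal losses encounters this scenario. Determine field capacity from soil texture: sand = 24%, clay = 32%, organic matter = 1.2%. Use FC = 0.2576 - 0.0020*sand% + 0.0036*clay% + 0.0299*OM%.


FC = 0.2576 - 0.0020*24 + 0.0036*32 + 0.0299*1.2
   = 0.2576 - 0.0480 + 0.1152 + 0.0359
   = 0.3607


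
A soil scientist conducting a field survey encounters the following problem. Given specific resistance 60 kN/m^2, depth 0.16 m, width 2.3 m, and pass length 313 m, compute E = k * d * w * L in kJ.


E = k * d * w * L
  = 60 * 0.16 * 2.3 * 313
  = 6911.04 kJ


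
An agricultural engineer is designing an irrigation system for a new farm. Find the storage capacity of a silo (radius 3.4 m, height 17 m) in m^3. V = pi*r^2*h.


V = pi * r^2 * h
  = pi * 3.4^2 * 17
  = pi * 11.56 * 17
  = 617.39 m^3


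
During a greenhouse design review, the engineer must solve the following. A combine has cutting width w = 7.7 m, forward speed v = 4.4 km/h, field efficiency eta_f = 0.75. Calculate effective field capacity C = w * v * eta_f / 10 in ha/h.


C = w * v * eta_f / 10
  = 7.7 * 4.4 * 0.75 / 10
  = 25.41 / 10
  = 2.54 ha/h


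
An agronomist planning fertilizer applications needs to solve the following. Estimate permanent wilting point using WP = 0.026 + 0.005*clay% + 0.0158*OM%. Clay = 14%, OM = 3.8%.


WP = 0.026 + 0.005*14 + 0.0158*3.8
   = 0.026 + 0.0700 + 0.0600
   = 0.1560


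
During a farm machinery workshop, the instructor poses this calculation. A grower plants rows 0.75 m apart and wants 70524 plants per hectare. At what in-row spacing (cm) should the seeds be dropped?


spacing = 10000 / (row_sp * density)
        = 10000 / (0.75 * 70524)
        = 10000 / 52893
        = 0.18906 m = 18.91 cm


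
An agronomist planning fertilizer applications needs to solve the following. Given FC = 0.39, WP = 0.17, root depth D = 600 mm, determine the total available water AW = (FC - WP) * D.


AW = (FC - WP) * D
   = (0.39 - 0.17) * 600
   = 0.22 * 600
   = 132 mm


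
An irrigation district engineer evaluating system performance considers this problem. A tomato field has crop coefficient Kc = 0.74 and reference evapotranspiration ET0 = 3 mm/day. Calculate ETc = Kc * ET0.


ETc = Kc * ET0
    = 0.74 * 3
    = 2.22 mm/day


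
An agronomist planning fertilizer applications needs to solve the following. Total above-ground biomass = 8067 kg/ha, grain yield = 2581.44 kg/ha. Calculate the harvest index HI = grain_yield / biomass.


HI = grain_yield / biomass
   = 2581.44 / 8067
   = 0.32


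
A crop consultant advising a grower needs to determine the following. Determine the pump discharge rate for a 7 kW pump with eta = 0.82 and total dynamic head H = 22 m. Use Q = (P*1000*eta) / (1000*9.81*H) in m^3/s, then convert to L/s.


Q = (P * 1000 * eta) / (rho * g * H)
  = (7 * 1000 * 0.82) / (1000 * 9.81 * 22)
  = 5740 / 215820
  = 0.02660 m^3/s = 26.60 L/s


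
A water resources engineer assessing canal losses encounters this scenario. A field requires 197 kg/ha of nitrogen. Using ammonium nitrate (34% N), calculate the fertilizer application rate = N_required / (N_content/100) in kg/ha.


Rate = N_required / (N_content / 100)
     = 197 / (34 / 100)
     = 197 / 0.34
     = 579.41 kg/ha


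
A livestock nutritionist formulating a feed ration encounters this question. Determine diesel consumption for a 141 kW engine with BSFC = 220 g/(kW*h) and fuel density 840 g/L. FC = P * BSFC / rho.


FC = P * BSFC / rho_fuel
   = 141 * 220 / 840
   = 31020 / 840
   = 36.93 L/h


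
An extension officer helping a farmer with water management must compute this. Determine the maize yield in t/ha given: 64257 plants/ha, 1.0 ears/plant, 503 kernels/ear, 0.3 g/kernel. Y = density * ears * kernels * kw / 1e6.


Y = density * ears * kernels * kw
  = 64257 * 1.0 * 503 * 0.3 g/ha
  = 9696381.30 g/ha
  = 9696.38 kg/ha = 9.70 t/ha


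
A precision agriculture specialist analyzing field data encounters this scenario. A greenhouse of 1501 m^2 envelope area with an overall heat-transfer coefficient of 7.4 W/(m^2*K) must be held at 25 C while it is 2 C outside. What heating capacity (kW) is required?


dT = 25 - (2) = 23 K
Q = U * A * dT
  = 7.4 * 1501 * 23
  = 255470.20 W = 255.47 kW


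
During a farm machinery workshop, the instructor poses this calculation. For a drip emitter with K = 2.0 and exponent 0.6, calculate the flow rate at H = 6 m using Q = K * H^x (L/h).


Q = K * H^x
  = 2.0 * 6^0.6
  = 2.0 * 2.9302
  = 5.86 L/h


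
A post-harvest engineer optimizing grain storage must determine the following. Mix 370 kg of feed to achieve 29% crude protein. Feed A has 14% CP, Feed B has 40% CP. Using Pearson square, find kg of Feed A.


parts_A = CP_b - target = 40 - 29 = 11
parts_B = target - CP_a = 29 - 14 = 15
total_parts = 11 + 15 = 26
Feed A = 370 * 11 / 26 = 156.54 kg
Feed B = 370 * 15 / 26 = 213.46 kg

156.54 kg


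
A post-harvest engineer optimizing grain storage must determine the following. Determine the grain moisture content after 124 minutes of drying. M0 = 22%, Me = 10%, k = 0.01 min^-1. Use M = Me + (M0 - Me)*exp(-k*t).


M = Me + (M0 - Me) * e^(-k*t)
  = 10 + (22 - 10) * e^(-0.01*124)
  = 10 + 12 * e^(-1.240)
  = 10 + 12 * 0.28938
  = 10 + 3.4726
  = 13.47%


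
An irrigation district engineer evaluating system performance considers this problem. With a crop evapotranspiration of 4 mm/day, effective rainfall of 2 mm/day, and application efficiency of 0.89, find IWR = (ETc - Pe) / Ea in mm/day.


IWR = (ETc - Pe) / Ea
    = (4 - 2) / 0.89
    = 2 / 0.89
    = 2.25 mm/day


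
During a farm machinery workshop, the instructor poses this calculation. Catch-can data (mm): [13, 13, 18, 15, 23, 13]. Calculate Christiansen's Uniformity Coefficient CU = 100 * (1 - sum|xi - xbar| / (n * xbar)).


xbar = 95 / 6 = 15.833
sum|xi - xbar| = 18.667
CU = 100 * (1 - 18.667 / (6 * 15.833))
   = 100 * (1 - 0.1965)
   = 80.35%


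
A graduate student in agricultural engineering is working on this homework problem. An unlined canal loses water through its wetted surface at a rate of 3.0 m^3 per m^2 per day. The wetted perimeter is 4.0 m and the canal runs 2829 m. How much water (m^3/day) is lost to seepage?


S = C * P * L
  = 3.0 * 4.0 * 2829
  = 33948 m^3/day


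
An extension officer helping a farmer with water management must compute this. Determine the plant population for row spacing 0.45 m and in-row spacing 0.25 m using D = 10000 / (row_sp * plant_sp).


D = 10000 / (row_sp * plant_sp)
  = 10000 / (0.45 * 0.25)
  = 10000 / 0.1125
  = 88888.89 plants/ha


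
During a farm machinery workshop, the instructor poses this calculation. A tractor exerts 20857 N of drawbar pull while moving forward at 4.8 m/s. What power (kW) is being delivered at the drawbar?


P = F * v / 1000
  = 20857 * 4.8 / 1000
  = 100113.60 / 1000
  = 100.11 kW


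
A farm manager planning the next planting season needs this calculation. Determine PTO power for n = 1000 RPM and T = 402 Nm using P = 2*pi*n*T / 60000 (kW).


P = 2*pi*n*T / 60000
  = 2*pi * 1000 * 402 / 60000
  = 2525840.49 / 60000
  = 42.10 kW


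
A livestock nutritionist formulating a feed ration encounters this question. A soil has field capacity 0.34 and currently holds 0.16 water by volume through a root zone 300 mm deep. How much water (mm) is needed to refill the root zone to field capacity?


SMD = (FC - theta) * D
    = (0.34 - 0.16) * 300
    = 0.180 * 300
    = 54 mm


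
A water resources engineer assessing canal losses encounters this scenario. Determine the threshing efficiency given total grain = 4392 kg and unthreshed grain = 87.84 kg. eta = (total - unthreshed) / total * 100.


eta = (total - unthreshed) / total * 100
    = (4392 - 87.84) / 4392 * 100
    = 4304.16 / 4392 * 100
    = 98%


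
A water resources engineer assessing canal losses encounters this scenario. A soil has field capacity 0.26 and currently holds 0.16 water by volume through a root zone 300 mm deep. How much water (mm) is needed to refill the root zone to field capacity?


SMD = (FC - theta) * D
    = (0.26 - 0.16) * 300
    = 0.100 * 300
    = 30 mm


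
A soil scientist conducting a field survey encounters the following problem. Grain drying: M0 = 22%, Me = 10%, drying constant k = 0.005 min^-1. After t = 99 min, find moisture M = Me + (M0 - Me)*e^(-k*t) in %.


M = Me + (M0 - Me) * e^(-k*t)
  = 10 + (22 - 10) * e^(-0.005*99)
  = 10 + 12 * e^(-0.495)
  = 10 + 12 * 0.60957
  = 10 + 7.3149
  = 17.31%


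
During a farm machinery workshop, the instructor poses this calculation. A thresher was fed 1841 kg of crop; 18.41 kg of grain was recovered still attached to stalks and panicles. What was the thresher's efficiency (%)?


eta = (total - unthreshed) / total * 100
    = (1841 - 18.41) / 1841 * 100
    = 1822.59 / 1841 * 100
    = 99%


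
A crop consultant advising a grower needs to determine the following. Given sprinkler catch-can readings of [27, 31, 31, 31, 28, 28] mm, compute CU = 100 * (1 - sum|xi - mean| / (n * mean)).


xbar = 176 / 6 = 29.333
sum|xi - xbar| = 10
CU = 100 * (1 - 10 / (6 * 29.333))
   = 100 * (1 - 0.0568)
   = 94.32%


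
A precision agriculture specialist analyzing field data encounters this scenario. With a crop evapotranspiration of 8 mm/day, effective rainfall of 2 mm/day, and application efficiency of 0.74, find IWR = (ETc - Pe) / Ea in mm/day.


IWR = (ETc - Pe) / Ea
    = (8 - 2) / 0.74
    = 6 / 0.74
    = 8.11 mm/day


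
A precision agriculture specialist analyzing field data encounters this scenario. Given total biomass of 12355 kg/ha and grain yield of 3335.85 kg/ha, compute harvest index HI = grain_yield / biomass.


HI = grain_yield / biomass
   = 3335.85 / 12355
   = 0.27


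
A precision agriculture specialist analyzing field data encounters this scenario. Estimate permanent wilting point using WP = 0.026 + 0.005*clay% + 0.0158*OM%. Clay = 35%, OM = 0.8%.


WP = 0.026 + 0.005*35 + 0.0158*0.8
   = 0.026 + 0.1750 + 0.0126
   = 0.2136


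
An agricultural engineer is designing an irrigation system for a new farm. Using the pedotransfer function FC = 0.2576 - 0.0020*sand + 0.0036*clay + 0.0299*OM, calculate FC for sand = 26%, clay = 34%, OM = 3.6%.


FC = 0.2576 - 0.0020*26 + 0.0036*34 + 0.0299*3.6
   = 0.2576 - 0.0520 + 0.1224 + 0.1076
   = 0.4356


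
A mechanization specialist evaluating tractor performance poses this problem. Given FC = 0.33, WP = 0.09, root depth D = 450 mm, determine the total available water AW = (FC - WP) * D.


AW = (FC - WP) * D
   = (0.33 - 0.09) * 450
   = 0.24 * 450
   = 108 mm


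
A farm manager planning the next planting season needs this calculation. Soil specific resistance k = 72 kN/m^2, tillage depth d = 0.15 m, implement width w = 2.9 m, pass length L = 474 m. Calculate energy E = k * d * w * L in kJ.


E = k * d * w * L
  = 72 * 0.15 * 2.9 * 474
  = 14845.68 kJ


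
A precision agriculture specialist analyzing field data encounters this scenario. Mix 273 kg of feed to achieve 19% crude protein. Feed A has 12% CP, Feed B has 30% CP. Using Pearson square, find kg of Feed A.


parts_A = CP_b - target = 30 - 19 = 11
parts_B = target - CP_a = 19 - 12 = 7
total_parts = 11 + 7 = 18
Feed A = 273 * 11 / 18 = 166.83 kg
Feed B = 273 * 7 / 18 = 106.17 kg

166.83 kg


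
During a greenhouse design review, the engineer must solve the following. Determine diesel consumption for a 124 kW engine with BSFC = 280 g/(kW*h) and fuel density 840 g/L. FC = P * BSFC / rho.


FC = P * BSFC / rho_fuel
   = 124 * 280 / 840
   = 34720 / 840
   = 41.33 L/h


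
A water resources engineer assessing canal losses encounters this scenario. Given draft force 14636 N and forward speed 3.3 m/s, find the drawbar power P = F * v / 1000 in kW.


P = F * v / 1000
  = 14636 * 3.3 / 1000
  = 48298.80 / 1000
  = 48.30 kW


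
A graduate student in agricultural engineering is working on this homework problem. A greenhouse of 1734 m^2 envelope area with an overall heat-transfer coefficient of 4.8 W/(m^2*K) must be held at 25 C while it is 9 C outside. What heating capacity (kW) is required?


dT = 25 - (9) = 16 K
Q = U * A * dT
  = 4.8 * 1734 * 16
  = 133171.20 W = 133.17 kW


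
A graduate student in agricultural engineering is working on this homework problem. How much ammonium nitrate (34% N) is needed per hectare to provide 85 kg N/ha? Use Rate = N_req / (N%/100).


Rate = N_required / (N_content / 100)
     = 85 / (34 / 100)
     = 85 / 0.34
     = 250 kg/ha


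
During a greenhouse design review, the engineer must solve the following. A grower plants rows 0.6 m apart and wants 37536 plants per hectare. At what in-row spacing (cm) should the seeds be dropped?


spacing = 10000 / (row_sp * density)
        = 10000 / (0.6 * 37536)
        = 10000 / 22521.60
        = 0.44402 m = 44.40 cm


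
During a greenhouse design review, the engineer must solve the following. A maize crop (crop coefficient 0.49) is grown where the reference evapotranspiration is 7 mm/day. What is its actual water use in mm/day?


ETc = Kc * ET0
    = 0.49 * 7
    = 3.43 mm/day


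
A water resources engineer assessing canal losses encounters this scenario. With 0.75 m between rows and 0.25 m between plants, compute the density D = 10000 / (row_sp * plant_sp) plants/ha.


D = 10000 / (row_sp * plant_sp)
  = 10000 / (0.75 * 0.25)
  = 10000 / 0.1875
  = 53333.33 plants/ha


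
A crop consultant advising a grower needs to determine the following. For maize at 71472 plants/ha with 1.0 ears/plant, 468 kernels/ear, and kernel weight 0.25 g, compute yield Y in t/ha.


Y = density * ears * kernels * kw
  = 71472 * 1.0 * 468 * 0.25 g/ha
  = 8362224 g/ha
  = 8362.22 kg/ha = 8.36 t/ha


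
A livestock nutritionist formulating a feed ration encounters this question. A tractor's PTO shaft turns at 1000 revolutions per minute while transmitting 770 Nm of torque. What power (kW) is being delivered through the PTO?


P = 2*pi*n*T / 60000
  = 2*pi * 1000 * 770 / 60000
  = 4838052.69 / 60000
  = 80.63 kW


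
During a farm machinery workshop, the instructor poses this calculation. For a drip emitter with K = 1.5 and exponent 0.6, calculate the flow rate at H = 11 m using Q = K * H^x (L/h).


Q = K * H^x
  = 1.5 * 11^0.6
  = 1.5 * 4.2154
  = 6.32 L/h


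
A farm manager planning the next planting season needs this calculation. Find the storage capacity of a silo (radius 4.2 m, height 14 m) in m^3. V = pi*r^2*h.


V = pi * r^2 * h
  = pi * 4.2^2 * 14
  = pi * 17.64 * 14
  = 775.85 m^3


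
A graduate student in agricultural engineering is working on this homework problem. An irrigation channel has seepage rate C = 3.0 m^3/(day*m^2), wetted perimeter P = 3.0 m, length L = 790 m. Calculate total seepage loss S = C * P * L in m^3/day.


S = C * P * L
  = 3.0 * 3.0 * 790
  = 7110 m^3/day


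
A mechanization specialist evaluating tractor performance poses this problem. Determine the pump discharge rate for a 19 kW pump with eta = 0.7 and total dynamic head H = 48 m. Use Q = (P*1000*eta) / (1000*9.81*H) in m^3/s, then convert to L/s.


Q = (P * 1000 * eta) / (rho * g * H)
  = (19 * 1000 * 0.7) / (1000 * 9.81 * 48)
  = 13300 / 470880
  = 0.02824 m^3/s = 28.24 L/s


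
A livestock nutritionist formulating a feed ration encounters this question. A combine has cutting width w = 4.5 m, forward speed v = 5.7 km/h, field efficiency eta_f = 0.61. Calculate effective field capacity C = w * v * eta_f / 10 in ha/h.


C = w * v * eta_f / 10
  = 4.5 * 5.7 * 0.61 / 10
  = 15.65 / 10
  = 1.56 ha/h


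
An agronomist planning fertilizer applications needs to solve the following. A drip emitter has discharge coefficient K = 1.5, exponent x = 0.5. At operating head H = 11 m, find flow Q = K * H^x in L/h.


Q = K * H^x
  = 1.5 * 11^0.5
  = 1.5 * 3.3166
  = 4.97 L/h


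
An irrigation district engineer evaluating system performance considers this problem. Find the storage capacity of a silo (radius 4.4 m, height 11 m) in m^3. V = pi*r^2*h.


V = pi * r^2 * h
  = pi * 4.4^2 * 11
  = pi * 19.36 * 11
  = 669.03 m^3


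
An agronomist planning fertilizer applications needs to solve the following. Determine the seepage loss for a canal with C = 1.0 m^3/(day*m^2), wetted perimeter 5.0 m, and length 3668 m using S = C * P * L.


S = C * P * L
  = 1.0 * 5.0 * 3668
  = 18340 m^3/day


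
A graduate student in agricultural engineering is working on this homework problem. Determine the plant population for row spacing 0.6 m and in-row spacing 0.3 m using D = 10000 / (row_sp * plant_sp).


D = 10000 / (row_sp * plant_sp)
  = 10000 / (0.6 * 0.3)
  = 10000 / 0.1800
  = 55555.56 plants/ha


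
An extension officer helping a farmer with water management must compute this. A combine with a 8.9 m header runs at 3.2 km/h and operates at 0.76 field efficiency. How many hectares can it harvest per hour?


C = w * v * eta_f / 10
  = 8.9 * 3.2 * 0.76 / 10
  = 21.64 / 10
  = 2.16 ha/h


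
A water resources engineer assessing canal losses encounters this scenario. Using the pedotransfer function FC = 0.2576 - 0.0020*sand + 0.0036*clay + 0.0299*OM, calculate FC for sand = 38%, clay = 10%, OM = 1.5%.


FC = 0.2576 - 0.0020*38 + 0.0036*10 + 0.0299*1.5
   = 0.2576 - 0.0760 + 0.0360 + 0.0449
   = 0.2625


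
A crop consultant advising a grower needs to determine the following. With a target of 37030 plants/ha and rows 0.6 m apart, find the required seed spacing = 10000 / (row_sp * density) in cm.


spacing = 10000 / (row_sp * density)
        = 10000 / (0.6 * 37030)
        = 10000 / 22218
        = 0.45009 m = 45.01 cm


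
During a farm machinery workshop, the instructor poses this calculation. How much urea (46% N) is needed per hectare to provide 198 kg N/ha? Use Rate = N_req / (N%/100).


Rate = N_required / (N_content / 100)
     = 198 / (46 / 100)
     = 198 / 0.46
     = 430.43 kg/ha


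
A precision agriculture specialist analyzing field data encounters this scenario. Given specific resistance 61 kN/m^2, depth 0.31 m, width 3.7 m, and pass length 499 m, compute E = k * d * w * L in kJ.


E = k * d * w * L
  = 61 * 0.31 * 3.7 * 499
  = 34913.53 kJ


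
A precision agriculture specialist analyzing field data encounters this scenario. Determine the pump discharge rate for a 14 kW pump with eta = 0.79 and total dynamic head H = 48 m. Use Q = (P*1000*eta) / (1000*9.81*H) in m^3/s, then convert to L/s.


Q = (P * 1000 * eta) / (rho * g * H)
  = (14 * 1000 * 0.79) / (1000 * 9.81 * 48)
  = 11060 / 470880
  = 0.02349 m^3/s = 23.49 L/s


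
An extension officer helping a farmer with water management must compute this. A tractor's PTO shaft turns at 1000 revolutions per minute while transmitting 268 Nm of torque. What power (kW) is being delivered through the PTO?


P = 2*pi*n*T / 60000
  = 2*pi * 1000 * 268 / 60000
  = 1683893.66 / 60000
  = 28.06 kW


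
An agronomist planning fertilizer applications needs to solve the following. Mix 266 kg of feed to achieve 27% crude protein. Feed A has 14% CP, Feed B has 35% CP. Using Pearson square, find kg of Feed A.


parts_A = CP_b - target = 35 - 27 = 8
parts_B = target - CP_a = 27 - 14 = 13
total_parts = 8 + 13 = 21
Feed A = 266 * 8 / 21 = 101.33 kg
Feed B = 266 * 13 / 21 = 164.67 kg

101.33 kg


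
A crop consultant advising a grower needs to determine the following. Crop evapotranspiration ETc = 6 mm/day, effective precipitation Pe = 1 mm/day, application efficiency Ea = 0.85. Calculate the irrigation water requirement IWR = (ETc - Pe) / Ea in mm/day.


IWR = (ETc - Pe) / Ea
    = (6 - 1) / 0.85
    = 5 / 0.85
    = 5.88 mm/day


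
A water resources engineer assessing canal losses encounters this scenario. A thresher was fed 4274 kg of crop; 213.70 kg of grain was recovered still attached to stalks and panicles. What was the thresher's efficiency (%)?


eta = (total - unthreshed) / total * 100
    = (4274 - 213.70) / 4274 * 100
    = 4060.30 / 4274 * 100
    = 95%


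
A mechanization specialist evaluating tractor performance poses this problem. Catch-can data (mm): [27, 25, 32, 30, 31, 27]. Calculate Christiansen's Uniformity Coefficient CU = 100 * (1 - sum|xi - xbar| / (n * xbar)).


xbar = 172 / 6 = 28.667
sum|xi - xbar| = 14
CU = 100 * (1 - 14 / (6 * 28.667))
   = 100 * (1 - 0.0814)
   = 91.86%


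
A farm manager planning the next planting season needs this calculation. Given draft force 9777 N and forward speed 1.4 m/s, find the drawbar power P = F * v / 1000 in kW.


P = F * v / 1000
  = 9777 * 1.4 / 1000
  = 13687.80 / 1000
  = 13.69 kW


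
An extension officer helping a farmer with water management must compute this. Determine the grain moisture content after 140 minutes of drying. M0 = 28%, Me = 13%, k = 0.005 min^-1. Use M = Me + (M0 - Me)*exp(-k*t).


M = Me + (M0 - Me) * e^(-k*t)
  = 13 + (28 - 13) * e^(-0.005*140)
  = 13 + 15 * e^(-0.700)
  = 13 + 15 * 0.49659
  = 13 + 7.4488
  = 20.45%
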